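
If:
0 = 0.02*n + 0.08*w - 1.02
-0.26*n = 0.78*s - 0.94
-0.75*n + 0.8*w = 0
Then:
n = 10.74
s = -2.37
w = 10.07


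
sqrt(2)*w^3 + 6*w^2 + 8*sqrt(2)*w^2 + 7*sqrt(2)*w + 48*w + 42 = (w + 7)*(w + 3*sqrt(2))*(sqrt(2)*w + sqrt(2))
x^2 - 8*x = x*(x - 8)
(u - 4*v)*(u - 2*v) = u^2 - 6*u*v + 8*v^2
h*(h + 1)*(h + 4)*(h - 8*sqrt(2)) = h^4 - 8*sqrt(2)*h^3 + 5*h^3 - 40*sqrt(2)*h^2 + 4*h^2 - 32*sqrt(2)*h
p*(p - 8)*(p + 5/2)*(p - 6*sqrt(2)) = p^4 - 6*sqrt(2)*p^3 - 11*p^3/2 - 20*p^2 + 33*sqrt(2)*p^2 + 120*sqrt(2)*p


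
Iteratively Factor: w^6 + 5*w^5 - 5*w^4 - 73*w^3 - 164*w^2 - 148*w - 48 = (w + 3)*(w^5 + 2*w^4 - 11*w^3 - 40*w^2 - 44*w - 16) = (w - 4)*(w + 3)*(w^4 + 6*w^3 + 13*w^2 + 12*w + 4) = (w - 4)*(w + 2)*(w + 3)*(w^3 + 4*w^2 + 5*w + 2) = (w - 4)*(w + 1)*(w + 2)*(w + 3)*(w^2 + 3*w + 2) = (w - 4)*(w + 1)*(w + 2)^2*(w + 3)*(w + 1)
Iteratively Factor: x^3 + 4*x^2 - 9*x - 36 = (x + 3)*(x^2 + x - 12) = (x + 3)*(x + 4)*(x - 3)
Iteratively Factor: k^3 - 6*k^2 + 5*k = (k - 5)*(k^2 - k) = (k - 5)*(k - 1)*(k)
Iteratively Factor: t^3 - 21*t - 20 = (t + 1)*(t^2 - t - 20) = (t - 5)*(t + 1)*(t + 4)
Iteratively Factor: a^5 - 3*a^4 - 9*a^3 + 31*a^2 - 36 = (a - 3)*(a^4 - 9*a^2 + 4*a + 12) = (a - 3)*(a + 3)*(a^3 - 3*a^2 + 4) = (a - 3)*(a + 1)*(a + 3)*(a^2 - 4*a + 4) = (a - 3)*(a - 2)*(a + 1)*(a + 3)*(a - 2)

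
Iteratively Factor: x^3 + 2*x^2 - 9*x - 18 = (x + 3)*(x^2 - x - 6) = (x + 2)*(x + 3)*(x - 3)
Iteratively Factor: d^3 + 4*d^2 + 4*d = (d + 2)*(d^2 + 2*d) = d*(d + 2)*(d + 2)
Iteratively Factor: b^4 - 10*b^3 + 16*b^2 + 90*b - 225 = (b - 5)*(b^3 - 5*b^2 - 9*b + 45) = (b - 5)*(b - 3)*(b^2 - 2*b - 15) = (b - 5)^2*(b - 3)*(b + 3)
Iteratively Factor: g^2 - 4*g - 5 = (g + 1)*(g - 5)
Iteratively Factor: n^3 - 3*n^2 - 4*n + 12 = (n - 3)*(n^2 - 4) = (n - 3)*(n - 2)*(n + 2)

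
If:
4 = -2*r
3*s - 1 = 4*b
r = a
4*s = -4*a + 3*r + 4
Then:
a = -2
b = 7/8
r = -2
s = 3/2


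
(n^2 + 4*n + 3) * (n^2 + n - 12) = n^4 + 5*n^3 - 5*n^2 - 45*n - 36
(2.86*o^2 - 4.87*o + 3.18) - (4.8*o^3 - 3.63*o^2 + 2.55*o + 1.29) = -4.8*o^3 + 6.49*o^2 - 7.42*o + 1.89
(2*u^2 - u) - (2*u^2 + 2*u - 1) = 1 - 3*u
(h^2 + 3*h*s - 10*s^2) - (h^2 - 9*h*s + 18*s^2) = 12*h*s - 28*s^2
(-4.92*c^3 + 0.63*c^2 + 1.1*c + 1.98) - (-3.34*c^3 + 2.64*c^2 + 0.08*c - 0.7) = -1.58*c^3 - 2.01*c^2 + 1.02*c + 2.68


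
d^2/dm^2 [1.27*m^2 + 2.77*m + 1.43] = 2.54000000000000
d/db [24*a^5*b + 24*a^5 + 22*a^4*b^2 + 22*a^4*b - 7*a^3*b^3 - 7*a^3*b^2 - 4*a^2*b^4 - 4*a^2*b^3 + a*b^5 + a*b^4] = a*(24*a^4 + 44*a^3*b + 22*a^3 - 21*a^2*b^2 - 14*a^2*b - 16*a*b^3 - 12*a*b^2 + 5*b^4 + 4*b^3)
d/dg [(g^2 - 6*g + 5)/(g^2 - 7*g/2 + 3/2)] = 2*(5*g^2 - 14*g + 17)/(4*g^4 - 28*g^3 + 61*g^2 - 42*g + 9)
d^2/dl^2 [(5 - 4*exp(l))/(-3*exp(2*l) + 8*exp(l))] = 4*(9*exp(3*l) - 21*exp(2*l) + 90*exp(l) - 80)*exp(-l)/(27*exp(3*l) - 216*exp(2*l) + 576*exp(l) - 512)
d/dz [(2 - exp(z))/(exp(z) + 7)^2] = (exp(z) - 11)*exp(z)/(exp(z) + 7)^3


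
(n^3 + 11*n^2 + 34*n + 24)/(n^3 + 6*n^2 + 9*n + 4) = (n + 6)/(n + 1)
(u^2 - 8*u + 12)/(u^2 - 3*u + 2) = (u - 6)/(u - 1)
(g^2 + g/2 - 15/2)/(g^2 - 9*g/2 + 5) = (g + 3)/(g - 2)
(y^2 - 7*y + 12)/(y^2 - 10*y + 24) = (y - 3)/(y - 6)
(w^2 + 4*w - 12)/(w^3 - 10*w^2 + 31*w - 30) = (w + 6)/(w^2 - 8*w + 15)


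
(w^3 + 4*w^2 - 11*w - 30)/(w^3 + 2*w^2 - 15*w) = (w + 2)/w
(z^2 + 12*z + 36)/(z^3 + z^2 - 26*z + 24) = (z + 6)/(z^2 - 5*z + 4)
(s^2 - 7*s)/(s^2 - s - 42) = s/(s + 6)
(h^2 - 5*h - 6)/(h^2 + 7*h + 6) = (h - 6)/(h + 6)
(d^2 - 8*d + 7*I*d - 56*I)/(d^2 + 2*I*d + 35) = (d - 8)/(d - 5*I)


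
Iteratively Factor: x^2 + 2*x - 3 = (x + 3)*(x - 1)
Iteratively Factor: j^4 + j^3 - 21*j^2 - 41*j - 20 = (j + 4)*(j^3 - 3*j^2 - 9*j - 5) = (j - 5)*(j + 4)*(j^2 + 2*j + 1) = (j - 5)*(j + 1)*(j + 4)*(j + 1)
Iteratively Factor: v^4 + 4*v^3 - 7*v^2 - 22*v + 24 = (v - 2)*(v^3 + 6*v^2 + 5*v - 12) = (v - 2)*(v + 3)*(v^2 + 3*v - 4) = (v - 2)*(v + 3)*(v + 4)*(v - 1)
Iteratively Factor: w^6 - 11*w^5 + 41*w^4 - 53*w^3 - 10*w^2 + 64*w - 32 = (w - 2)*(w^5 - 9*w^4 + 23*w^3 - 7*w^2 - 24*w + 16) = (w - 2)*(w - 1)*(w^4 - 8*w^3 + 15*w^2 + 8*w - 16) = (w - 2)*(w - 1)*(w + 1)*(w^3 - 9*w^2 + 24*w - 16) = (w - 2)*(w - 1)^2*(w + 1)*(w^2 - 8*w + 16) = (w - 4)*(w - 2)*(w - 1)^2*(w + 1)*(w - 4)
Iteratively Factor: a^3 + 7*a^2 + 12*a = (a)*(a^2 + 7*a + 12) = a*(a + 3)*(a + 4)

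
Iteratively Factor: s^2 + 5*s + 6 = (s + 2)*(s + 3)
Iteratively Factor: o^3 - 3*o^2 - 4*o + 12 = (o + 2)*(o^2 - 5*o + 6) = (o - 3)*(o + 2)*(o - 2)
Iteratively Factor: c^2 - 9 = (c + 3)*(c - 3)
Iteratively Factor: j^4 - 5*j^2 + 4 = (j - 1)*(j^3 + j^2 - 4*j - 4) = (j - 1)*(j + 1)*(j^2 - 4) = (j - 2)*(j - 1)*(j + 1)*(j + 2)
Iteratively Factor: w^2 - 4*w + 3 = (w - 3)*(w - 1)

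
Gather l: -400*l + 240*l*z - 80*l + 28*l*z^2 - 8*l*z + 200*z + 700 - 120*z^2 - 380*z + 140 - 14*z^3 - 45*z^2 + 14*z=l*(28*z^2 + 232*z - 480) - 14*z^3 - 165*z^2 - 166*z + 840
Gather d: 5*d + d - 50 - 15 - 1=6*d - 66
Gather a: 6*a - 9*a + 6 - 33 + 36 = 9 - 3*a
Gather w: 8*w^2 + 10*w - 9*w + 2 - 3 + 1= 8*w^2 + w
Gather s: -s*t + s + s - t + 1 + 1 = s*(2 - t) - t + 2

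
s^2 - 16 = (s - 4)*(s + 4)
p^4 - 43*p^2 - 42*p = p*(p - 7)*(p + 1)*(p + 6)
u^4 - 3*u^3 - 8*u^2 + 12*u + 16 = (u - 4)*(u - 2)*(u + 1)*(u + 2)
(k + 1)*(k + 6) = k^2 + 7*k + 6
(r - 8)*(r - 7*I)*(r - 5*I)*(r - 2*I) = r^4 - 8*r^3 - 14*I*r^3 - 59*r^2 + 112*I*r^2 + 472*r + 70*I*r - 560*I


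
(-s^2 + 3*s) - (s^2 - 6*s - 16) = -2*s^2 + 9*s + 16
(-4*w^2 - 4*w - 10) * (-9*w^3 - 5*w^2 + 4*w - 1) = 36*w^5 + 56*w^4 + 94*w^3 + 38*w^2 - 36*w + 10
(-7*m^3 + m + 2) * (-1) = 7*m^3 - m - 2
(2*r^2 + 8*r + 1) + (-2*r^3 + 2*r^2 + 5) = -2*r^3 + 4*r^2 + 8*r + 6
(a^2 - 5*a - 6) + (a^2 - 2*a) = 2*a^2 - 7*a - 6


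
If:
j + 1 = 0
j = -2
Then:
No Solution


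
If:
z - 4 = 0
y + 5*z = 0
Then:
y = -20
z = 4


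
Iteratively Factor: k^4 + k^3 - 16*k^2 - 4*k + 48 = (k + 4)*(k^3 - 3*k^2 - 4*k + 12) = (k - 2)*(k + 4)*(k^2 - k - 6) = (k - 3)*(k - 2)*(k + 4)*(k + 2)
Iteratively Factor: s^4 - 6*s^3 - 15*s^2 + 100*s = (s)*(s^3 - 6*s^2 - 15*s + 100) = s*(s - 5)*(s^2 - s - 20) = s*(s - 5)^2*(s + 4)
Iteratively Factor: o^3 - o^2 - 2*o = (o - 2)*(o^2 + o) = o*(o - 2)*(o + 1)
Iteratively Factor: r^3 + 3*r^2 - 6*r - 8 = (r - 2)*(r^2 + 5*r + 4) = (r - 2)*(r + 1)*(r + 4)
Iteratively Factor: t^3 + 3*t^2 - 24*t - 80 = (t + 4)*(t^2 - t - 20) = (t + 4)^2*(t - 5)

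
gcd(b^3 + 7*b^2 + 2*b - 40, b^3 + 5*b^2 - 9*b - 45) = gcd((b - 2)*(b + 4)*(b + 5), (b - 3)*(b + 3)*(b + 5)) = b + 5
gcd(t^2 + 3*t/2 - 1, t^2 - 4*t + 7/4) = t - 1/2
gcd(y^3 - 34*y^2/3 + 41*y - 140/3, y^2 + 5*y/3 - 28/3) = y - 7/3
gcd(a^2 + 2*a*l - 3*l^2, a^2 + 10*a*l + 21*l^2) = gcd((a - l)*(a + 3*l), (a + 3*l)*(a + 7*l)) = a + 3*l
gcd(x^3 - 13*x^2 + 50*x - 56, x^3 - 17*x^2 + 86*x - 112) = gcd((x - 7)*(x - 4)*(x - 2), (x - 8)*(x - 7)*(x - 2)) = x^2 - 9*x + 14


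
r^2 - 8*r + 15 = (r - 5)*(r - 3)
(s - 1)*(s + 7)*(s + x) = s^3 + s^2*x + 6*s^2 + 6*s*x - 7*s - 7*x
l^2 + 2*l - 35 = (l - 5)*(l + 7)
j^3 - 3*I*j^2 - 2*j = j*(j - 2*I)*(j - I)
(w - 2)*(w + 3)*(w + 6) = w^3 + 7*w^2 - 36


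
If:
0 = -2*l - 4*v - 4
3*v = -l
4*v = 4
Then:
No Solution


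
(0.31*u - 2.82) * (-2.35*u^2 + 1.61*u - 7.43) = -0.7285*u^3 + 7.1261*u^2 - 6.8435*u + 20.9526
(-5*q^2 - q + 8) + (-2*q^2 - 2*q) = -7*q^2 - 3*q + 8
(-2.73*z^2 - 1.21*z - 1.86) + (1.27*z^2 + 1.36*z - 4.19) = -1.46*z^2 + 0.15*z - 6.05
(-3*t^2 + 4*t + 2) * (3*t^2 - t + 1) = -9*t^4 + 15*t^3 - t^2 + 2*t + 2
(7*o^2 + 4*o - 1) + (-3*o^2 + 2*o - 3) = 4*o^2 + 6*o - 4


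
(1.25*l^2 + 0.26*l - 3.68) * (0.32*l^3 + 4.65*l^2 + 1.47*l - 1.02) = 0.4*l^5 + 5.8957*l^4 + 1.8689*l^3 - 18.0048*l^2 - 5.6748*l + 3.7536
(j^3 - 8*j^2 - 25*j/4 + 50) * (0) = 0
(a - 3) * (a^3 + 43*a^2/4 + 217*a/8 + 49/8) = a^4 + 31*a^3/4 - 41*a^2/8 - 301*a/4 - 147/8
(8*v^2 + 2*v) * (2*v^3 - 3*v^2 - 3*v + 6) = 16*v^5 - 20*v^4 - 30*v^3 + 42*v^2 + 12*v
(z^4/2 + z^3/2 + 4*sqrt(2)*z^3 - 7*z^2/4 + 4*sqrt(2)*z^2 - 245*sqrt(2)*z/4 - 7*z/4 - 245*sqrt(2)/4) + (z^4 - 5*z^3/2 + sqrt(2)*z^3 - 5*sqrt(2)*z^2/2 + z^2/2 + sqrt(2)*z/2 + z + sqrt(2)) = 3*z^4/2 - 2*z^3 + 5*sqrt(2)*z^3 - 5*z^2/4 + 3*sqrt(2)*z^2/2 - 243*sqrt(2)*z/4 - 3*z/4 - 241*sqrt(2)/4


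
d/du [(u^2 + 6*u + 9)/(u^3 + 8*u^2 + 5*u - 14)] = (-u^4 - 12*u^3 - 70*u^2 - 172*u - 129)/(u^6 + 16*u^5 + 74*u^4 + 52*u^3 - 199*u^2 - 140*u + 196)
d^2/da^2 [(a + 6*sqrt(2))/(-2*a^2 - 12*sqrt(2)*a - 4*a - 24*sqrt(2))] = -1/(a^3 + 6*a^2 + 12*a + 8)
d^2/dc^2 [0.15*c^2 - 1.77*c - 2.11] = 0.300000000000000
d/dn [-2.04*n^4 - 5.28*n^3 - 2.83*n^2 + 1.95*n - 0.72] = -8.16*n^3 - 15.84*n^2 - 5.66*n + 1.95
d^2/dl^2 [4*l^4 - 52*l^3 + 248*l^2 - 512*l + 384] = 48*l^2 - 312*l + 496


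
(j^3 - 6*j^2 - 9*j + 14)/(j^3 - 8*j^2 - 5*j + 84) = (j^2 + j - 2)/(j^2 - j - 12)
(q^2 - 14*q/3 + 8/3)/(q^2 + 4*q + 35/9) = 3*(3*q^2 - 14*q + 8)/(9*q^2 + 36*q + 35)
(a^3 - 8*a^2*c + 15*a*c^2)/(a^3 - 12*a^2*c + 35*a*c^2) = (a - 3*c)/(a - 7*c)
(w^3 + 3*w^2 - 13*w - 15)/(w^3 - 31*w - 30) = (w - 3)/(w - 6)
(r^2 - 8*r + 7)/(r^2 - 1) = (r - 7)/(r + 1)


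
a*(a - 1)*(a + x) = a^3 + a^2*x - a^2 - a*x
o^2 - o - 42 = (o - 7)*(o + 6)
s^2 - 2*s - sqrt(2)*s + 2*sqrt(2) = (s - 2)*(s - sqrt(2))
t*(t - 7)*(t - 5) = t^3 - 12*t^2 + 35*t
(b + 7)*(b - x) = b^2 - b*x + 7*b - 7*x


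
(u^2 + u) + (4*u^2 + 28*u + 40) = 5*u^2 + 29*u + 40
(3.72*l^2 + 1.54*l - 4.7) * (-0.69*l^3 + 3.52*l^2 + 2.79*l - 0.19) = -2.5668*l^5 + 12.0318*l^4 + 19.0426*l^3 - 12.9542*l^2 - 13.4056*l + 0.893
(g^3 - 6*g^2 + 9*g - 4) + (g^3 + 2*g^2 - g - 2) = 2*g^3 - 4*g^2 + 8*g - 6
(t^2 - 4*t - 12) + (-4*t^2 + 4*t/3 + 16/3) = -3*t^2 - 8*t/3 - 20/3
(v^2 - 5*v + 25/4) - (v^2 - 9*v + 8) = 4*v - 7/4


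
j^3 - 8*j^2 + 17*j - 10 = (j - 5)*(j - 2)*(j - 1)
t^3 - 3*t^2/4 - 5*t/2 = t*(t - 2)*(t + 5/4)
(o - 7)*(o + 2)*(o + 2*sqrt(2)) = o^3 - 5*o^2 + 2*sqrt(2)*o^2 - 10*sqrt(2)*o - 14*o - 28*sqrt(2)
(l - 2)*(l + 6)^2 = l^3 + 10*l^2 + 12*l - 72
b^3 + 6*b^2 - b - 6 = (b - 1)*(b + 1)*(b + 6)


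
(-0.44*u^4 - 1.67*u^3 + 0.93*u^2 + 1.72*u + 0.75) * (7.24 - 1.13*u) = 0.4972*u^5 - 1.2985*u^4 - 13.1417*u^3 + 4.7896*u^2 + 11.6053*u + 5.43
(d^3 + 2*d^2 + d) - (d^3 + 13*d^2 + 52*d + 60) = -11*d^2 - 51*d - 60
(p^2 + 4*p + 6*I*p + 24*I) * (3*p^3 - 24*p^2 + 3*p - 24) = 3*p^5 - 12*p^4 + 18*I*p^4 - 93*p^3 - 72*I*p^3 - 12*p^2 - 558*I*p^2 - 96*p - 72*I*p - 576*I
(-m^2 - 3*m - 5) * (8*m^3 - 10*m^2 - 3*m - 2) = -8*m^5 - 14*m^4 - 7*m^3 + 61*m^2 + 21*m + 10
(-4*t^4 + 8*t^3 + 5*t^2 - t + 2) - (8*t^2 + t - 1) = -4*t^4 + 8*t^3 - 3*t^2 - 2*t + 3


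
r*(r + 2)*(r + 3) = r^3 + 5*r^2 + 6*r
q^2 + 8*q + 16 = (q + 4)^2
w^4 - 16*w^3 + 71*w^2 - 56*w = w*(w - 8)*(w - 7)*(w - 1)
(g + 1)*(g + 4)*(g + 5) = g^3 + 10*g^2 + 29*g + 20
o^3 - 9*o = o*(o - 3)*(o + 3)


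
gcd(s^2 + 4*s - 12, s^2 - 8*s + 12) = s - 2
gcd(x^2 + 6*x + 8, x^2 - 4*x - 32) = x + 4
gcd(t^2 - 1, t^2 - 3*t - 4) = t + 1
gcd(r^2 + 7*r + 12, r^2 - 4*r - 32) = r + 4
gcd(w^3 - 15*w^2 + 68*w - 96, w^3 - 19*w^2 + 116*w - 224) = w^2 - 12*w + 32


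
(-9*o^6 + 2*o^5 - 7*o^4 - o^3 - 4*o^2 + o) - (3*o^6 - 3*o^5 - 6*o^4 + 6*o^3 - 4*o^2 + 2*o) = -12*o^6 + 5*o^5 - o^4 - 7*o^3 - o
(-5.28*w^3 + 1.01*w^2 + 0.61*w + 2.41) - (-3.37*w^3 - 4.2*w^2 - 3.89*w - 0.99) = -1.91*w^3 + 5.21*w^2 + 4.5*w + 3.4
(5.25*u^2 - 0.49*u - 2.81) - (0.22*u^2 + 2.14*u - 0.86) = 5.03*u^2 - 2.63*u - 1.95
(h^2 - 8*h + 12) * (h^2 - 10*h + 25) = h^4 - 18*h^3 + 117*h^2 - 320*h + 300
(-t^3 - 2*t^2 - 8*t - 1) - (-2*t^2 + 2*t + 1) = -t^3 - 10*t - 2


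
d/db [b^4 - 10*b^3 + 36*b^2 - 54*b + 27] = 4*b^3 - 30*b^2 + 72*b - 54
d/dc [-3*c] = -3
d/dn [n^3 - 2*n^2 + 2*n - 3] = 3*n^2 - 4*n + 2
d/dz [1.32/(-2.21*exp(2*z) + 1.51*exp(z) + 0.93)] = (5.8344*exp(z) - 1.9932)*exp(z)/(-2.21*exp(2*z) + 1.51*exp(z) + 0.93)^2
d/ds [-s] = -1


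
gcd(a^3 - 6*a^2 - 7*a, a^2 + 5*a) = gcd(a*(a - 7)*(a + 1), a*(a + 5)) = a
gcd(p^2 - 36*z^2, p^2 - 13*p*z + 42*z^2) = -p + 6*z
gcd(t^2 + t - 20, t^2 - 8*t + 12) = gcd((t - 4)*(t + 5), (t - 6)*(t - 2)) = 1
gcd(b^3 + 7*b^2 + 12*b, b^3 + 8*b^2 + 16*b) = b^2 + 4*b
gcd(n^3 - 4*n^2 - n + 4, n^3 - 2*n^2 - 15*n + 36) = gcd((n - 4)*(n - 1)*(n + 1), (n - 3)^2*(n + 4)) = 1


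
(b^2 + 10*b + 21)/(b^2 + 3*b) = (b + 7)/b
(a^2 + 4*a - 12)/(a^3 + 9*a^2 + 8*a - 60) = 1/(a + 5)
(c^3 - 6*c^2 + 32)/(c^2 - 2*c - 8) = c - 4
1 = 1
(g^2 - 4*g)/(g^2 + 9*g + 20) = g*(g - 4)/(g^2 + 9*g + 20)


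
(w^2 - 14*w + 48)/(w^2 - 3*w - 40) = (w - 6)/(w + 5)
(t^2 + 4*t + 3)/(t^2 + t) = (t + 3)/t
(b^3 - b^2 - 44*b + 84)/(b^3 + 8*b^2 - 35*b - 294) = (b - 2)/(b + 7)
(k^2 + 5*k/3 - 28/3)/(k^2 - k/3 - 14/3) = (k + 4)/(k + 2)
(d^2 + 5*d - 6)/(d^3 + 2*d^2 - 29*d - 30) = (d - 1)/(d^2 - 4*d - 5)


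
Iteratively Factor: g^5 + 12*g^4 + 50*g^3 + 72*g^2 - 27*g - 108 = (g + 3)*(g^4 + 9*g^3 + 23*g^2 + 3*g - 36) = (g - 1)*(g + 3)*(g^3 + 10*g^2 + 33*g + 36) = (g - 1)*(g + 3)*(g + 4)*(g^2 + 6*g + 9) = (g - 1)*(g + 3)^2*(g + 4)*(g + 3)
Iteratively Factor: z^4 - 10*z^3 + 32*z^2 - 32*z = (z - 2)*(z^3 - 8*z^2 + 16*z) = (z - 4)*(z - 2)*(z^2 - 4*z) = z*(z - 4)*(z - 2)*(z - 4)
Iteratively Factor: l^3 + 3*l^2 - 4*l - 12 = (l + 3)*(l^2 - 4) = (l + 2)*(l + 3)*(l - 2)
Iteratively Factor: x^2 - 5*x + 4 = (x - 1)*(x - 4)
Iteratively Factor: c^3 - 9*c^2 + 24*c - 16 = (c - 4)*(c^2 - 5*c + 4) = (c - 4)*(c - 1)*(c - 4)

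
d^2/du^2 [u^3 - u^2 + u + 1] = 6*u - 2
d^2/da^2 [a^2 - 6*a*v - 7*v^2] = 2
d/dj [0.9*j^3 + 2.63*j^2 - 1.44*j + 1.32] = 2.7*j^2 + 5.26*j - 1.44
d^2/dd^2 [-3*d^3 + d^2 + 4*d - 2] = 2 - 18*d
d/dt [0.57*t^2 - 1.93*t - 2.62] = 1.14*t - 1.93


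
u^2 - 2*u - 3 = (u - 3)*(u + 1)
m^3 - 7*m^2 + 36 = (m - 6)*(m - 3)*(m + 2)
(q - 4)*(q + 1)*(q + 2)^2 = q^4 + q^3 - 12*q^2 - 28*q - 16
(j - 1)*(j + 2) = j^2 + j - 2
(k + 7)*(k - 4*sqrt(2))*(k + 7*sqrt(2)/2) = k^3 - sqrt(2)*k^2/2 + 7*k^2 - 28*k - 7*sqrt(2)*k/2 - 196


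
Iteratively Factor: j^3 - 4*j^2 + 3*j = (j - 1)*(j^2 - 3*j) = (j - 3)*(j - 1)*(j)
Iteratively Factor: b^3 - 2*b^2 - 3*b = (b - 3)*(b^2 + b) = b*(b - 3)*(b + 1)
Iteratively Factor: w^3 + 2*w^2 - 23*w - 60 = (w + 4)*(w^2 - 2*w - 15) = (w - 5)*(w + 4)*(w + 3)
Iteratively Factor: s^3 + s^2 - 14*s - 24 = (s + 2)*(s^2 - s - 12) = (s + 2)*(s + 3)*(s - 4)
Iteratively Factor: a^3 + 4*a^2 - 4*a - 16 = (a + 4)*(a^2 - 4) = (a + 2)*(a + 4)*(a - 2)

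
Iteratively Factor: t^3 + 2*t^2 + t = (t + 1)*(t^2 + t) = (t + 1)^2*(t)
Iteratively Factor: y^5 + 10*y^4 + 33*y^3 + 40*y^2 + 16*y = (y + 4)*(y^4 + 6*y^3 + 9*y^2 + 4*y) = (y + 1)*(y + 4)*(y^3 + 5*y^2 + 4*y) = (y + 1)^2*(y + 4)*(y^2 + 4*y) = y*(y + 1)^2*(y + 4)*(y + 4)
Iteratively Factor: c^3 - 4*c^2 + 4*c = (c - 2)*(c^2 - 2*c) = (c - 2)^2*(c)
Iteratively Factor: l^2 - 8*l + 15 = (l - 3)*(l - 5)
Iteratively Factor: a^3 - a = (a - 1)*(a^2 + a) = a*(a - 1)*(a + 1)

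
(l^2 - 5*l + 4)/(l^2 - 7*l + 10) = (l^2 - 5*l + 4)/(l^2 - 7*l + 10)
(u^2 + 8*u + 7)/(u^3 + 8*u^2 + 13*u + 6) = (u + 7)/(u^2 + 7*u + 6)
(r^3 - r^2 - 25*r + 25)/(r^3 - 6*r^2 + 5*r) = (r + 5)/r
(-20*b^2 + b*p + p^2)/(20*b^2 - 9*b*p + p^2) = (5*b + p)/(-5*b + p)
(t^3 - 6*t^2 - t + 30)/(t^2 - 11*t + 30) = (t^2 - t - 6)/(t - 6)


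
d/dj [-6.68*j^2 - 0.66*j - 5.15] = -13.36*j - 0.66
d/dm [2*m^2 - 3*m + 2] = 4*m - 3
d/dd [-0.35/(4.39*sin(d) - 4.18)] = 1.5365*cos(d)/(4.39*sin(d) - 4.18)^2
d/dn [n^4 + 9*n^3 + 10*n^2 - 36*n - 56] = 4*n^3 + 27*n^2 + 20*n - 36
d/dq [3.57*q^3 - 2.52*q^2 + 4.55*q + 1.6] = 10.71*q^2 - 5.04*q + 4.55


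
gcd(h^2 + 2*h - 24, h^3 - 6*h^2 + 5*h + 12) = h - 4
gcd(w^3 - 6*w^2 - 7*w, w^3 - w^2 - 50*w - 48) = w + 1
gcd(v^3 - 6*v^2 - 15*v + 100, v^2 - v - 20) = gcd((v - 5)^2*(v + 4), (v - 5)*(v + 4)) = v^2 - v - 20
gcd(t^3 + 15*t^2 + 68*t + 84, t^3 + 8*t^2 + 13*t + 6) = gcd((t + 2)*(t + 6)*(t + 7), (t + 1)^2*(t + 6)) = t + 6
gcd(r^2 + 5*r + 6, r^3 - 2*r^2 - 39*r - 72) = r + 3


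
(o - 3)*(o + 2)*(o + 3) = o^3 + 2*o^2 - 9*o - 18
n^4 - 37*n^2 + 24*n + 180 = (n - 5)*(n - 3)*(n + 2)*(n + 6)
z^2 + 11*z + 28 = (z + 4)*(z + 7)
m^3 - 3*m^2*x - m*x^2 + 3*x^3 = (m - 3*x)*(m - x)*(m + x)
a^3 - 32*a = a*(a - 4*sqrt(2))*(a + 4*sqrt(2))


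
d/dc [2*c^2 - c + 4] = 4*c - 1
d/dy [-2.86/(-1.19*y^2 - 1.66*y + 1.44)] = (-6.8068*y - 4.7476)/(1.19*y^2 + 1.66*y - 1.44)^2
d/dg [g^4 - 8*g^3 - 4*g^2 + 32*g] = 4*g^3 - 24*g^2 - 8*g + 32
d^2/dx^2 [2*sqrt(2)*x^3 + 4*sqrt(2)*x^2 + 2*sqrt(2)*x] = sqrt(2)*(12*x + 8)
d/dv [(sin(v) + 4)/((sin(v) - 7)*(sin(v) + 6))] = (-8*sin(v) + cos(v)^2 - 39)*cos(v)/((sin(v) - 7)^2*(sin(v) + 6)^2)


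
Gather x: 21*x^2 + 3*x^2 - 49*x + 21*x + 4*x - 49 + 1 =24*x^2 - 24*x - 48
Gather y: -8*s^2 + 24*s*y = -8*s^2 + 24*s*y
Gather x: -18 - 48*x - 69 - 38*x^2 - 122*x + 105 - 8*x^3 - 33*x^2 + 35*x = -8*x^3 - 71*x^2 - 135*x + 18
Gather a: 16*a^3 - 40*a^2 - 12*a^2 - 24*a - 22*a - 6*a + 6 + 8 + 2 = 16*a^3 - 52*a^2 - 52*a + 16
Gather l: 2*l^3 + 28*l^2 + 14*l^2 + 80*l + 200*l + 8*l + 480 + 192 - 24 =2*l^3 + 42*l^2 + 288*l + 648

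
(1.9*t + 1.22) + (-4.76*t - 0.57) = 0.65 - 2.86*t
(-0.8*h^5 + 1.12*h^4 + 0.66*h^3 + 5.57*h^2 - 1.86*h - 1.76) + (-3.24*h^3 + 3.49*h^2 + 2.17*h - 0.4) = -0.8*h^5 + 1.12*h^4 - 2.58*h^3 + 9.06*h^2 + 0.31*h - 2.16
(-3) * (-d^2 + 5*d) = 3*d^2 - 15*d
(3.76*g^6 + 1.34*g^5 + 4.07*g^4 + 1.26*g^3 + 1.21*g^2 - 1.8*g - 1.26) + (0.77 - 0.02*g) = 3.76*g^6 + 1.34*g^5 + 4.07*g^4 + 1.26*g^3 + 1.21*g^2 - 1.82*g - 0.49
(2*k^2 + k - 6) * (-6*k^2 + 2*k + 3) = -12*k^4 - 2*k^3 + 44*k^2 - 9*k - 18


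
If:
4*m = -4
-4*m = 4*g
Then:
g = 1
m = -1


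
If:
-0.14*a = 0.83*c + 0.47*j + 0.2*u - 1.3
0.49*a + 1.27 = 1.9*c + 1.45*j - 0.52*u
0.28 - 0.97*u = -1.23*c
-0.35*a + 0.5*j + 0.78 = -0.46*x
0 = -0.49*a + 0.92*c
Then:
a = 1.18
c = 0.63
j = 0.84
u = 1.09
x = -1.71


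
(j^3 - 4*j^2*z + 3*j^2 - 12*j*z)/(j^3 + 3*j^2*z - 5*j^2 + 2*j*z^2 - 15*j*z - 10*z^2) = j*(j^2 - 4*j*z + 3*j - 12*z)/(j^3 + 3*j^2*z - 5*j^2 + 2*j*z^2 - 15*j*z - 10*z^2)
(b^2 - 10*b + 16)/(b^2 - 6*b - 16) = (b - 2)/(b + 2)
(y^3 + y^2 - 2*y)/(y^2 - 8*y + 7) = y*(y + 2)/(y - 7)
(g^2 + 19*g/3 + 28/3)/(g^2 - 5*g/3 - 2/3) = (3*g^2 + 19*g + 28)/(3*g^2 - 5*g - 2)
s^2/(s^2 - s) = s/(s - 1)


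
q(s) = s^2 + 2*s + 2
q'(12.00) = 26.00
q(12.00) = 170.00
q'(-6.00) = -10.00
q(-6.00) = 26.00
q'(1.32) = 4.64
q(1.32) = 6.38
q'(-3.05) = -4.10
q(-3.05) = 5.20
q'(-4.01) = -6.02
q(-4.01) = 10.06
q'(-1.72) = -1.44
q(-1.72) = 1.52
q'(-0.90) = 0.20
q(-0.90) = 1.01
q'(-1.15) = -0.30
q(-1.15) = 1.02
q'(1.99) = 5.98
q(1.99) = 9.94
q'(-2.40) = -2.80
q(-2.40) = 2.96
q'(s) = 2*s + 2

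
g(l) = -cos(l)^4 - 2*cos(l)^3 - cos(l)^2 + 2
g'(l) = 4*sin(l)*cos(l)^3 + 6*sin(l)*cos(l)^2 + 2*sin(l)*cos(l)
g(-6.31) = -2.00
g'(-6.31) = -0.32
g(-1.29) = 1.87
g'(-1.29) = -1.06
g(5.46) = 0.70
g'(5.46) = -3.95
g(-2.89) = 2.00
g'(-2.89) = -0.01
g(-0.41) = -1.09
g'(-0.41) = -3.97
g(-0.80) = 0.60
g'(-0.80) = -4.06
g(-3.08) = 2.00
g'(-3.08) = -0.00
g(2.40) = 1.96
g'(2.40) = 0.12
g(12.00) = -0.42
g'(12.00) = -4.49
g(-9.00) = 1.99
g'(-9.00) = -0.05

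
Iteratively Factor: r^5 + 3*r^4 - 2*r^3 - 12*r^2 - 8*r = (r + 2)*(r^4 + r^3 - 4*r^2 - 4*r) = r*(r + 2)*(r^3 + r^2 - 4*r - 4) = r*(r - 2)*(r + 2)*(r^2 + 3*r + 2) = r*(r - 2)*(r + 1)*(r + 2)*(r + 2)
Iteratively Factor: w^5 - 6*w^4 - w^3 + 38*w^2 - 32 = (w - 1)*(w^4 - 5*w^3 - 6*w^2 + 32*w + 32) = (w - 4)*(w - 1)*(w^3 - w^2 - 10*w - 8) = (w - 4)*(w - 1)*(w + 2)*(w^2 - 3*w - 4) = (w - 4)^2*(w - 1)*(w + 2)*(w + 1)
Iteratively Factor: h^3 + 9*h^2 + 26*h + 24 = (h + 2)*(h^2 + 7*h + 12) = (h + 2)*(h + 3)*(h + 4)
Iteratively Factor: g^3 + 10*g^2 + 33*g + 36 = (g + 3)*(g^2 + 7*g + 12) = (g + 3)*(g + 4)*(g + 3)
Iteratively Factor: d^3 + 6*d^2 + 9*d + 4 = (d + 1)*(d^2 + 5*d + 4) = (d + 1)^2*(d + 4)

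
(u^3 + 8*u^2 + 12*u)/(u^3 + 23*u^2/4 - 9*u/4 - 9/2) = 4*u*(u + 2)/(4*u^2 - u - 3)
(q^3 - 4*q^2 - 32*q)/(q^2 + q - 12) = q*(q - 8)/(q - 3)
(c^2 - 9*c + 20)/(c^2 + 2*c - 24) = (c - 5)/(c + 6)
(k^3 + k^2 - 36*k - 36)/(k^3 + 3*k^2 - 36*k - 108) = (k + 1)/(k + 3)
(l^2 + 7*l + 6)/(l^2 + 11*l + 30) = (l + 1)/(l + 5)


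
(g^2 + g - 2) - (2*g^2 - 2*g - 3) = -g^2 + 3*g + 1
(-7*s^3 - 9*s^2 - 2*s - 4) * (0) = 0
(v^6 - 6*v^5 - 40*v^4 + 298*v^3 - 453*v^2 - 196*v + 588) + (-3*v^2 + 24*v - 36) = v^6 - 6*v^5 - 40*v^4 + 298*v^3 - 456*v^2 - 172*v + 552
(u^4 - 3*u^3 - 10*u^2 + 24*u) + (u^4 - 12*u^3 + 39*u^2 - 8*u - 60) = 2*u^4 - 15*u^3 + 29*u^2 + 16*u - 60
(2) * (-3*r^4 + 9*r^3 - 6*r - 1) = -6*r^4 + 18*r^3 - 12*r - 2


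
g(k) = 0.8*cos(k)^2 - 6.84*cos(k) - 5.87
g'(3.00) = 1.19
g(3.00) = 1.69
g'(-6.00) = 1.48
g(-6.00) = -11.70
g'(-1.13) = -5.57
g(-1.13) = -8.64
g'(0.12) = 0.63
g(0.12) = -11.87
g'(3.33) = -1.58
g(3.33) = 1.62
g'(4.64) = -6.94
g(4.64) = -5.37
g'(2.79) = 2.87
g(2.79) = 1.26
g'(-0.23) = -1.20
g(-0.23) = -11.77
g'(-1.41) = -6.50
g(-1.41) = -6.94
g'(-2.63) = -4.03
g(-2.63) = 0.70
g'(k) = -1.6*sin(k)*cos(k) + 6.84*sin(k) = (6.84 - 1.6*cos(k))*sin(k)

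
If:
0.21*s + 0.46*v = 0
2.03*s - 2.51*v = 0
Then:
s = 0.00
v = 0.00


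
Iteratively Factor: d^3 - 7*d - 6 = (d + 2)*(d^2 - 2*d - 3) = (d + 1)*(d + 2)*(d - 3)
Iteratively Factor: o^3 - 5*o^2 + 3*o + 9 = (o + 1)*(o^2 - 6*o + 9) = (o - 3)*(o + 1)*(o - 3)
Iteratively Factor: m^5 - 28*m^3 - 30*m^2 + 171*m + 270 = (m - 5)*(m^4 + 5*m^3 - 3*m^2 - 45*m - 54) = (m - 5)*(m + 3)*(m^3 + 2*m^2 - 9*m - 18) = (m - 5)*(m + 3)^2*(m^2 - m - 6) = (m - 5)*(m + 2)*(m + 3)^2*(m - 3)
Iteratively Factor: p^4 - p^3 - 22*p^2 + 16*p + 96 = (p + 4)*(p^3 - 5*p^2 - 2*p + 24) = (p + 2)*(p + 4)*(p^2 - 7*p + 12) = (p - 3)*(p + 2)*(p + 4)*(p - 4)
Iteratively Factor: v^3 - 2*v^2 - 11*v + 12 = (v - 4)*(v^2 + 2*v - 3) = (v - 4)*(v + 3)*(v - 1)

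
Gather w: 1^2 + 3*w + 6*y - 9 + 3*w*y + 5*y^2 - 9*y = w*(3*y + 3) + 5*y^2 - 3*y - 8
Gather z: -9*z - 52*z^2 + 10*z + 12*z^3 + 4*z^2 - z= 12*z^3 - 48*z^2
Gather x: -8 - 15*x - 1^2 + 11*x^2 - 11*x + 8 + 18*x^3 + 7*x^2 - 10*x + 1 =18*x^3 + 18*x^2 - 36*x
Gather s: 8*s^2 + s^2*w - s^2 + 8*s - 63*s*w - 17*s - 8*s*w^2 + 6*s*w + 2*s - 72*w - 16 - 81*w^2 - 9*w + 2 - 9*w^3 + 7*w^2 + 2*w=s^2*(w + 7) + s*(-8*w^2 - 57*w - 7) - 9*w^3 - 74*w^2 - 79*w - 14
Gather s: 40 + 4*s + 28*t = 4*s + 28*t + 40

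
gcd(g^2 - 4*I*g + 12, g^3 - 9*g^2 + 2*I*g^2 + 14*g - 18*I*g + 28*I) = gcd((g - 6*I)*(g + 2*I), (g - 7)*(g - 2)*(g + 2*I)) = g + 2*I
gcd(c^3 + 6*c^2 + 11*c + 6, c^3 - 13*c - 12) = c^2 + 4*c + 3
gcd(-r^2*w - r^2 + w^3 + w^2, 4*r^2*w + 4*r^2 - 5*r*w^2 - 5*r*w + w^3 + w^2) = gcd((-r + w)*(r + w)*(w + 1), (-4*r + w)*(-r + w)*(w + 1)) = r*w + r - w^2 - w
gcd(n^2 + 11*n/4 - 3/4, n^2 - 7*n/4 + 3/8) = n - 1/4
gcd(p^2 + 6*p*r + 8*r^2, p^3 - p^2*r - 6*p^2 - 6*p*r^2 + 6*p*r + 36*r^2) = p + 2*r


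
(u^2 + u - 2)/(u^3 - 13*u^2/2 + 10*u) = 2*(u^2 + u - 2)/(u*(2*u^2 - 13*u + 20))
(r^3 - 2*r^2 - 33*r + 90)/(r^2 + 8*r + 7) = (r^3 - 2*r^2 - 33*r + 90)/(r^2 + 8*r + 7)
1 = 1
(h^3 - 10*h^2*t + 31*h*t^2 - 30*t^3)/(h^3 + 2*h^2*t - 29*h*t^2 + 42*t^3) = (h - 5*t)/(h + 7*t)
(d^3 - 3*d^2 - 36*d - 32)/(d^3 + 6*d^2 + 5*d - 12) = (d^2 - 7*d - 8)/(d^2 + 2*d - 3)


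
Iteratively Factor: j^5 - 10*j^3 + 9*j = (j + 1)*(j^4 - j^3 - 9*j^2 + 9*j) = (j - 3)*(j + 1)*(j^3 + 2*j^2 - 3*j) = (j - 3)*(j + 1)*(j + 3)*(j^2 - j) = j*(j - 3)*(j + 1)*(j + 3)*(j - 1)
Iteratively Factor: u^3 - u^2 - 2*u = (u - 2)*(u^2 + u) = u*(u - 2)*(u + 1)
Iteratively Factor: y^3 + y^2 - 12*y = (y)*(y^2 + y - 12) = y*(y - 3)*(y + 4)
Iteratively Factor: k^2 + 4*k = (k)*(k + 4)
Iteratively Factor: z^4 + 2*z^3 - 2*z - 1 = (z + 1)*(z^3 + z^2 - z - 1) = (z - 1)*(z + 1)*(z^2 + 2*z + 1) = (z - 1)*(z + 1)^2*(z + 1)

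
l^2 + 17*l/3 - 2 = (l - 1/3)*(l + 6)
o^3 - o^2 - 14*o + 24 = (o - 3)*(o - 2)*(o + 4)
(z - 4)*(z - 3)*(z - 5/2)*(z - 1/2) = z^4 - 10*z^3 + 137*z^2/4 - 179*z/4 + 15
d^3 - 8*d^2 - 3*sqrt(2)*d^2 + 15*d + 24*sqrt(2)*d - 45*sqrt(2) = (d - 5)*(d - 3)*(d - 3*sqrt(2))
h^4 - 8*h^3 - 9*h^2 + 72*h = h*(h - 8)*(h - 3)*(h + 3)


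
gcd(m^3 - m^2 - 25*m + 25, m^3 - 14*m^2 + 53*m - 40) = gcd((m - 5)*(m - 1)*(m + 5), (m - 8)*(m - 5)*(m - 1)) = m^2 - 6*m + 5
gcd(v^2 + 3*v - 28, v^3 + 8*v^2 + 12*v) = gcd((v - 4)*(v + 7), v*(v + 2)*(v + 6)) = 1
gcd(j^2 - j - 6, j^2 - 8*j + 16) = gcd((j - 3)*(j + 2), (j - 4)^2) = 1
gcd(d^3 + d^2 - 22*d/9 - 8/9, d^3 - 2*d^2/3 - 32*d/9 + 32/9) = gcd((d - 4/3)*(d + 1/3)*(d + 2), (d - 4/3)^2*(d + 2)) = d^2 + 2*d/3 - 8/3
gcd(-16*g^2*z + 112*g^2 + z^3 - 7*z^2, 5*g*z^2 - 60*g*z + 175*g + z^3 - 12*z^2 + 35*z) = z - 7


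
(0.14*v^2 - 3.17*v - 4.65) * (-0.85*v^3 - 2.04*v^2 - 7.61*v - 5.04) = -0.119*v^5 + 2.4089*v^4 + 9.3539*v^3 + 32.9041*v^2 + 51.3633*v + 23.436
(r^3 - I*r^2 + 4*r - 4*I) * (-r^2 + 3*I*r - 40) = -r^5 + 4*I*r^4 - 41*r^3 + 56*I*r^2 - 148*r + 160*I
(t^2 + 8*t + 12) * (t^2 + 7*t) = t^4 + 15*t^3 + 68*t^2 + 84*t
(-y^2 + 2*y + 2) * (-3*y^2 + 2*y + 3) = 3*y^4 - 8*y^3 - 5*y^2 + 10*y + 6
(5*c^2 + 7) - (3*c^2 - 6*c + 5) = 2*c^2 + 6*c + 2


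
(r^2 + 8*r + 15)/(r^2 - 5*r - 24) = (r + 5)/(r - 8)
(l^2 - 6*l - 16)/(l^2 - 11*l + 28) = (l^2 - 6*l - 16)/(l^2 - 11*l + 28)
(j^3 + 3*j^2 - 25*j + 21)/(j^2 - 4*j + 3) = j + 7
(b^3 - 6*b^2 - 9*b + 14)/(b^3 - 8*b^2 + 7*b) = (b + 2)/b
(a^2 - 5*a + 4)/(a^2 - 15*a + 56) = (a^2 - 5*a + 4)/(a^2 - 15*a + 56)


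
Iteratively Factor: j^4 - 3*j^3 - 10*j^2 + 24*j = (j - 2)*(j^3 - j^2 - 12*j) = (j - 4)*(j - 2)*(j^2 + 3*j) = (j - 4)*(j - 2)*(j + 3)*(j)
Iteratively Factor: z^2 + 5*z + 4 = (z + 4)*(z + 1)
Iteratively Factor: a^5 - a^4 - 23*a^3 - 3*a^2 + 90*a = (a - 5)*(a^4 + 4*a^3 - 3*a^2 - 18*a) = (a - 5)*(a - 2)*(a^3 + 6*a^2 + 9*a) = a*(a - 5)*(a - 2)*(a^2 + 6*a + 9) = a*(a - 5)*(a - 2)*(a + 3)*(a + 3)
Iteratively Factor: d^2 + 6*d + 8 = (d + 2)*(d + 4)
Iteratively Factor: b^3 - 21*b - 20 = (b + 4)*(b^2 - 4*b - 5) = (b - 5)*(b + 4)*(b + 1)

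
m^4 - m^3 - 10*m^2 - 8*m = m*(m - 4)*(m + 1)*(m + 2)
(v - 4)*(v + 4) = v^2 - 16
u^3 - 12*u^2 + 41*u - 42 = (u - 7)*(u - 3)*(u - 2)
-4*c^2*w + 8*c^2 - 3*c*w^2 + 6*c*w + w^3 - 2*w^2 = (-4*c + w)*(c + w)*(w - 2)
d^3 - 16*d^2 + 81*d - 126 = (d - 7)*(d - 6)*(d - 3)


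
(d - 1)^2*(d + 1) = d^3 - d^2 - d + 1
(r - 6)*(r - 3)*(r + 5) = r^3 - 4*r^2 - 27*r + 90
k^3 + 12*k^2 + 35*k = k*(k + 5)*(k + 7)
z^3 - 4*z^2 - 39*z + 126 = (z - 7)*(z - 3)*(z + 6)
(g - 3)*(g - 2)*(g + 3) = g^3 - 2*g^2 - 9*g + 18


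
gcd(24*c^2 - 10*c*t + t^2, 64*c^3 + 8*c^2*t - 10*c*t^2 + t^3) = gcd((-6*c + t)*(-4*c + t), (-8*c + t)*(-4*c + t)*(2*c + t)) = -4*c + t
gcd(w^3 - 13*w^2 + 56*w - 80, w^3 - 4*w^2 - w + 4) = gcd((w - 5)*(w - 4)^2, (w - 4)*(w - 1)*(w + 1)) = w - 4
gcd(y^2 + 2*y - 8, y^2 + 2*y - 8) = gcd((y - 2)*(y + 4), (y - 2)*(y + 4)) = y^2 + 2*y - 8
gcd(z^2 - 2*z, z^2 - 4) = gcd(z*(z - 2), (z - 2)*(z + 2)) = z - 2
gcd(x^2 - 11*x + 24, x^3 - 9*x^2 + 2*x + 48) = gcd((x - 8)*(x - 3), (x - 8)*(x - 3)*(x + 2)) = x^2 - 11*x + 24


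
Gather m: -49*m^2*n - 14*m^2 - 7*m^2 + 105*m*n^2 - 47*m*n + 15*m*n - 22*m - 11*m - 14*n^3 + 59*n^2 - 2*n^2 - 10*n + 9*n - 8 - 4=m^2*(-49*n - 21) + m*(105*n^2 - 32*n - 33) - 14*n^3 + 57*n^2 - n - 12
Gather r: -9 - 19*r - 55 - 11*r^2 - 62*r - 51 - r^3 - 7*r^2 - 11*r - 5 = -r^3 - 18*r^2 - 92*r - 120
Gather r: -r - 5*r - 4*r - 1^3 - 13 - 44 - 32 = -10*r - 90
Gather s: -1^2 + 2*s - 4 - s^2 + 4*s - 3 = -s^2 + 6*s - 8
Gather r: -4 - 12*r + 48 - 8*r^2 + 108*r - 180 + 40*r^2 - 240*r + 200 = 32*r^2 - 144*r + 64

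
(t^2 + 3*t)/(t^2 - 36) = t*(t + 3)/(t^2 - 36)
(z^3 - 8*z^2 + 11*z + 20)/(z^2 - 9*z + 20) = z + 1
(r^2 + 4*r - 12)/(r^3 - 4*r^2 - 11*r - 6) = (-r^2 - 4*r + 12)/(-r^3 + 4*r^2 + 11*r + 6)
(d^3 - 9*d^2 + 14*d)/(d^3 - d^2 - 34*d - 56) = d*(d - 2)/(d^2 + 6*d + 8)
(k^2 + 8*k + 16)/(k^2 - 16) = (k + 4)/(k - 4)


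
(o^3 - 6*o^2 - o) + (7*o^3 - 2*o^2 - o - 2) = 8*o^3 - 8*o^2 - 2*o - 2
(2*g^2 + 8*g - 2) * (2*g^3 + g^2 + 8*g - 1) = 4*g^5 + 18*g^4 + 20*g^3 + 60*g^2 - 24*g + 2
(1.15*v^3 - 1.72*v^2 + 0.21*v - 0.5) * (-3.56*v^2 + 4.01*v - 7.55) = -4.094*v^5 + 10.7347*v^4 - 16.3273*v^3 + 15.6081*v^2 - 3.5905*v + 3.775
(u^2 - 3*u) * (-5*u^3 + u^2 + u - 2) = -5*u^5 + 16*u^4 - 2*u^3 - 5*u^2 + 6*u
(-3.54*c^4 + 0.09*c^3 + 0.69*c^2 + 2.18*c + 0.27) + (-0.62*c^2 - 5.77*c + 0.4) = -3.54*c^4 + 0.09*c^3 + 0.07*c^2 - 3.59*c + 0.67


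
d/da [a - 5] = 1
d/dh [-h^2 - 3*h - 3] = -2*h - 3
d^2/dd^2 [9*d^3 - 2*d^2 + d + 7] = 54*d - 4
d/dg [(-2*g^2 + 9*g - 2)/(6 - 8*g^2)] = (36*g^2 - 28*g + 27)/(2*(16*g^4 - 24*g^2 + 9))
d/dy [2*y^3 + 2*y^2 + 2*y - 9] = 6*y^2 + 4*y + 2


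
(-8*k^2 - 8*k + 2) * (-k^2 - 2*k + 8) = 8*k^4 + 24*k^3 - 50*k^2 - 68*k + 16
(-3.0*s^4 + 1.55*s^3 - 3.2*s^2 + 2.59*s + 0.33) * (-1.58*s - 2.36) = 4.74*s^5 + 4.631*s^4 + 1.398*s^3 + 3.4598*s^2 - 6.6338*s - 0.7788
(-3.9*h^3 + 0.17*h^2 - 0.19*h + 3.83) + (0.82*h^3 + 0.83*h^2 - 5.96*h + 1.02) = -3.08*h^3 + 1.0*h^2 - 6.15*h + 4.85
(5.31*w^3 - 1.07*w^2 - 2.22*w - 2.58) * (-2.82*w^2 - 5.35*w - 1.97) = -14.9742*w^5 - 25.3911*w^4 + 1.5242*w^3 + 21.2605*w^2 + 18.1764*w + 5.0826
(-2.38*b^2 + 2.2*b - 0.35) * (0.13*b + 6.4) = -0.3094*b^3 - 14.946*b^2 + 14.0345*b - 2.24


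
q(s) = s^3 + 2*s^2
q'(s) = 3*s^2 + 4*s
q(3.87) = 87.91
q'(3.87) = 60.41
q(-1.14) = 1.12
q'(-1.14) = -0.66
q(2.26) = 21.76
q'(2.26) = 24.36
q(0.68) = 1.24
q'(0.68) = 4.11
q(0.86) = 2.12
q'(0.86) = 5.66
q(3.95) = 92.83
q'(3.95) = 62.61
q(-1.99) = 0.04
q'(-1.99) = 3.92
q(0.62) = 1.01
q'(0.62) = 3.63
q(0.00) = 0.00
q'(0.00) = 0.00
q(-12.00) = -1440.00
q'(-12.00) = 384.00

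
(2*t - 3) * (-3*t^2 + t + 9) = -6*t^3 + 11*t^2 + 15*t - 27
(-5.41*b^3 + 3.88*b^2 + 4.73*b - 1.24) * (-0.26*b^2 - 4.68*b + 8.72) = 1.4066*b^5 + 24.31*b^4 - 66.5634*b^3 + 12.0196*b^2 + 47.0488*b - 10.8128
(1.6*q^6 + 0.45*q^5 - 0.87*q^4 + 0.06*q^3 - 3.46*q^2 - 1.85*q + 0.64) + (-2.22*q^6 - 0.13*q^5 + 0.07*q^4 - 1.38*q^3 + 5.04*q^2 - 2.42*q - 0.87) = -0.62*q^6 + 0.32*q^5 - 0.8*q^4 - 1.32*q^3 + 1.58*q^2 - 4.27*q - 0.23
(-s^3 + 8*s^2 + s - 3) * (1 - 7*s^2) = 7*s^5 - 56*s^4 - 8*s^3 + 29*s^2 + s - 3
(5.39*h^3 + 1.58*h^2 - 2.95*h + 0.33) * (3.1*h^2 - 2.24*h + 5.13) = 16.709*h^5 - 7.1756*h^4 + 14.9665*h^3 + 15.7364*h^2 - 15.8727*h + 1.6929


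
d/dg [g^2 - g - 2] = 2*g - 1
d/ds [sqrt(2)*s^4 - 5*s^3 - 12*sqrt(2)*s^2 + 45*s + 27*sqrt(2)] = 4*sqrt(2)*s^3 - 15*s^2 - 24*sqrt(2)*s + 45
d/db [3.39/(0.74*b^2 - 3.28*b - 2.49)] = (11.1192 - 5.0172*b)/(-0.74*b^2 + 3.28*b + 2.49)^2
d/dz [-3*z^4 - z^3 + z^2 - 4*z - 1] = -12*z^3 - 3*z^2 + 2*z - 4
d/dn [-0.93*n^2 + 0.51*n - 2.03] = 0.51 - 1.86*n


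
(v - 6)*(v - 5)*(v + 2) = v^3 - 9*v^2 + 8*v + 60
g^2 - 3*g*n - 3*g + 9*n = (g - 3)*(g - 3*n)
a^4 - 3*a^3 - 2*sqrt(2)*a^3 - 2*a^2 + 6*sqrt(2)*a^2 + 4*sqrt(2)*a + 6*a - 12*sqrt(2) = (a - 3)*(a - 2*sqrt(2))*(a - sqrt(2))*(a + sqrt(2))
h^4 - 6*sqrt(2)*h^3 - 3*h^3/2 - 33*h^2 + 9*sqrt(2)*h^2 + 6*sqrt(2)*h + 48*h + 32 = (h - 2)*(h + 1/2)*(h - 8*sqrt(2))*(h + 2*sqrt(2))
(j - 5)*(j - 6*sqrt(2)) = j^2 - 6*sqrt(2)*j - 5*j + 30*sqrt(2)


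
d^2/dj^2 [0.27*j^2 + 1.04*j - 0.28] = 0.540000000000000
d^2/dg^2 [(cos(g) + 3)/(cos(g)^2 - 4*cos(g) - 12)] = (-16*(1 - cos(g)^2)^2 - cos(g)^5 - 34*cos(g)^3 - 158*cos(g)^2 + 88)/((cos(g) - 6)^3*(cos(g) + 2)^3)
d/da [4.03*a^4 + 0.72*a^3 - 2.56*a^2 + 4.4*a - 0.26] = 16.12*a^3 + 2.16*a^2 - 5.12*a + 4.4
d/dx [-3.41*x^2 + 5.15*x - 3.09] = 5.15 - 6.82*x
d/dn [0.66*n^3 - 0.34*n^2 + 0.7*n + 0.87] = 1.98*n^2 - 0.68*n + 0.7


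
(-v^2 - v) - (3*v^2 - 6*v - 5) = -4*v^2 + 5*v + 5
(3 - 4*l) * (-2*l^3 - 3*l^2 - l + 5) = 8*l^4 + 6*l^3 - 5*l^2 - 23*l + 15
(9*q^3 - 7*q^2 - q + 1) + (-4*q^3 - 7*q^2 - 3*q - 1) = 5*q^3 - 14*q^2 - 4*q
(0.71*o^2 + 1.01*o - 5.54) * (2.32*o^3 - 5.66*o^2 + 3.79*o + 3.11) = 1.6472*o^5 - 1.6754*o^4 - 15.8785*o^3 + 37.3924*o^2 - 17.8555*o - 17.2294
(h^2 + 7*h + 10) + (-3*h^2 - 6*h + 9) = -2*h^2 + h + 19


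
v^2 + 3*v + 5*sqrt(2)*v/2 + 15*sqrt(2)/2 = (v + 3)*(v + 5*sqrt(2)/2)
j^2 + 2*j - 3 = (j - 1)*(j + 3)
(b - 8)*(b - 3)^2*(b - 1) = b^4 - 15*b^3 + 71*b^2 - 129*b + 72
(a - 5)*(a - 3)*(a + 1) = a^3 - 7*a^2 + 7*a + 15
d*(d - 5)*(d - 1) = d^3 - 6*d^2 + 5*d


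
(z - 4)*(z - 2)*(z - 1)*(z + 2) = z^4 - 5*z^3 + 20*z - 16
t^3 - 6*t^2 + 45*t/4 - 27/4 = (t - 3)*(t - 3/2)^2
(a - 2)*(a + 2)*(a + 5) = a^3 + 5*a^2 - 4*a - 20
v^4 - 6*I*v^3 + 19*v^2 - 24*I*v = v*(v - 8*I)*(v - I)*(v + 3*I)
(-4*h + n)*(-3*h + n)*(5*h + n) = 60*h^3 - 23*h^2*n - 2*h*n^2 + n^3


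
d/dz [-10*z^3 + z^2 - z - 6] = -30*z^2 + 2*z - 1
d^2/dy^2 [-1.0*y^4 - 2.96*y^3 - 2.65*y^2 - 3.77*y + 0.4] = -12.0*y^2 - 17.76*y - 5.3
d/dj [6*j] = 6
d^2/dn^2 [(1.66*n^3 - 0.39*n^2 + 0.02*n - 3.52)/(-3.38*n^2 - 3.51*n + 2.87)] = (-5.6843418860808e-14*n^5 - 8.5265128291212e-14*n^4 - 82.819464*n^3 + 364.316784*n^2 + 167.35986*n + 161.047562)/(38.614472*n^6 + 120.298932*n^5 + 26.56173*n^4 - 161.051085*n^3 - 22.553895*n^2 + 86.734557*n - 23.639903)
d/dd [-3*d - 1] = -3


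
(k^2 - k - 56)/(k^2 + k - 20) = (k^2 - k - 56)/(k^2 + k - 20)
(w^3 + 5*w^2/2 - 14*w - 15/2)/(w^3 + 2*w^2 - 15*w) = (w + 1/2)/w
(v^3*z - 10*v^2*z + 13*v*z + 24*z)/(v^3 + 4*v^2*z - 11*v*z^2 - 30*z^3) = z*(v^3 - 10*v^2 + 13*v + 24)/(v^3 + 4*v^2*z - 11*v*z^2 - 30*z^3)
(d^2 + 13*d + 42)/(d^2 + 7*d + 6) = (d + 7)/(d + 1)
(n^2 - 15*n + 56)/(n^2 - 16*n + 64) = (n - 7)/(n - 8)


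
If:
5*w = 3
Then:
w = 3/5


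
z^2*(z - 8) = z^3 - 8*z^2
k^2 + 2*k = k*(k + 2)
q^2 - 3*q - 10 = (q - 5)*(q + 2)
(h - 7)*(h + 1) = h^2 - 6*h - 7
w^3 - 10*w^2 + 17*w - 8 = (w - 8)*(w - 1)^2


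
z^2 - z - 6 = (z - 3)*(z + 2)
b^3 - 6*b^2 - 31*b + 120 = (b - 8)*(b - 3)*(b + 5)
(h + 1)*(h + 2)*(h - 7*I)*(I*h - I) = I*h^4 + 7*h^3 + 2*I*h^3 + 14*h^2 - I*h^2 - 7*h - 2*I*h - 14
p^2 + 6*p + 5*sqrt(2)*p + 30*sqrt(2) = (p + 6)*(p + 5*sqrt(2))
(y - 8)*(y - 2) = y^2 - 10*y + 16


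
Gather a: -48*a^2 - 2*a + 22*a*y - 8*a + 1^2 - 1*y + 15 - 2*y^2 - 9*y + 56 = -48*a^2 + a*(22*y - 10) - 2*y^2 - 10*y + 72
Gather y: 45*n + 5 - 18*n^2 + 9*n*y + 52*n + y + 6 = -18*n^2 + 97*n + y*(9*n + 1) + 11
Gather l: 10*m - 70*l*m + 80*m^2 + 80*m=-70*l*m + 80*m^2 + 90*m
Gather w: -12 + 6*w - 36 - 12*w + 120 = 72 - 6*w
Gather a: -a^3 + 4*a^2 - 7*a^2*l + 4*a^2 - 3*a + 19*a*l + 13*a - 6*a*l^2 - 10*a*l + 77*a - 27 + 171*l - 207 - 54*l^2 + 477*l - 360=-a^3 + a^2*(8 - 7*l) + a*(-6*l^2 + 9*l + 87) - 54*l^2 + 648*l - 594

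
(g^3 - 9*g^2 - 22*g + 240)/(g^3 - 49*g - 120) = (g - 6)/(g + 3)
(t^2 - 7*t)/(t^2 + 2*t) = (t - 7)/(t + 2)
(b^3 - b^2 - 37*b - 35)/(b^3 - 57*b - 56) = (b^2 - 2*b - 35)/(b^2 - b - 56)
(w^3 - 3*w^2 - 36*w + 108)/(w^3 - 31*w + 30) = (w^2 - 9*w + 18)/(w^2 - 6*w + 5)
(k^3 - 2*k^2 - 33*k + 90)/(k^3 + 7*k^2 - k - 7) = (k^3 - 2*k^2 - 33*k + 90)/(k^3 + 7*k^2 - k - 7)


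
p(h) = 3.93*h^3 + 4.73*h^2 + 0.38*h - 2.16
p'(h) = 11.79*h^2 + 9.46*h + 0.38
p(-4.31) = -230.58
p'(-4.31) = 178.62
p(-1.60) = -6.76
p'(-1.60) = 15.43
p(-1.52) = -5.61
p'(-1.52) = 13.24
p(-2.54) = -37.01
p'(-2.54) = 52.42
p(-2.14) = -19.83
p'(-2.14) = 34.13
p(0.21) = -1.84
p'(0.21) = 2.89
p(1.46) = 20.71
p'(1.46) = 39.32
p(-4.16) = -204.81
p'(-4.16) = 165.06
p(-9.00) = -2487.42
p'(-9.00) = 870.23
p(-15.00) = -12207.36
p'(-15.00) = 2511.23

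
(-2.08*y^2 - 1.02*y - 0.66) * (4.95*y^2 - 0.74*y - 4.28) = -10.296*y^4 - 3.5098*y^3 + 6.3902*y^2 + 4.854*y + 2.8248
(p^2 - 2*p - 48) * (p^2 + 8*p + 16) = p^4 + 6*p^3 - 48*p^2 - 416*p - 768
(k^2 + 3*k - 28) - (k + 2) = k^2 + 2*k - 30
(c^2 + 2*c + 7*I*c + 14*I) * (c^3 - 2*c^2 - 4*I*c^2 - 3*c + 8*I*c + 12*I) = c^5 + 3*I*c^4 + 21*c^3 - 6*c^2 - 21*I*c^2 - 196*c - 18*I*c - 168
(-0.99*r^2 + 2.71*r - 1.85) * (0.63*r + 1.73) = -0.6237*r^3 - 0.00539999999999985*r^2 + 3.5228*r - 3.2005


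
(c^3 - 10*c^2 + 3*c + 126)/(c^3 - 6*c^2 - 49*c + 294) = (c + 3)/(c + 7)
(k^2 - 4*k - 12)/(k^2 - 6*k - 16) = (k - 6)/(k - 8)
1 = 1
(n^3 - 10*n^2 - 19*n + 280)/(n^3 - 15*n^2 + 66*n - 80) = (n^2 - 2*n - 35)/(n^2 - 7*n + 10)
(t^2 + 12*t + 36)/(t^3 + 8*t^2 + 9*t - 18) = (t + 6)/(t^2 + 2*t - 3)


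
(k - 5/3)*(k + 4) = k^2 + 7*k/3 - 20/3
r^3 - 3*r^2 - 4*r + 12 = (r - 3)*(r - 2)*(r + 2)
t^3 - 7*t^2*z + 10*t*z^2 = t*(t - 5*z)*(t - 2*z)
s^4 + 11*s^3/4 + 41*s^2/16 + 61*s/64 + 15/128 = (s + 1/4)*(s + 1/2)*(s + 3/4)*(s + 5/4)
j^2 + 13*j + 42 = (j + 6)*(j + 7)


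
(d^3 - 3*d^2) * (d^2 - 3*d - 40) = d^5 - 6*d^4 - 31*d^3 + 120*d^2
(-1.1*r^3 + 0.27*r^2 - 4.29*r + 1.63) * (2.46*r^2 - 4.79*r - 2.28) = -2.706*r^5 + 5.9332*r^4 - 9.3387*r^3 + 23.9433*r^2 + 1.9735*r - 3.7164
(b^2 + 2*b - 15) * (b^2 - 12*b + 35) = b^4 - 10*b^3 - 4*b^2 + 250*b - 525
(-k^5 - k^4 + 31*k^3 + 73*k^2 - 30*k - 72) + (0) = -k^5 - k^4 + 31*k^3 + 73*k^2 - 30*k - 72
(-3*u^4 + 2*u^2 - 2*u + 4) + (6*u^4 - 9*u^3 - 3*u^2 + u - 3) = 3*u^4 - 9*u^3 - u^2 - u + 1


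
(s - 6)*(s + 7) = s^2 + s - 42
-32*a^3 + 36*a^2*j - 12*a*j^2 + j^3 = (-8*a + j)*(-2*a + j)^2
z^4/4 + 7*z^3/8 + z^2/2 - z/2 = z*(z/4 + 1/2)*(z - 1/2)*(z + 2)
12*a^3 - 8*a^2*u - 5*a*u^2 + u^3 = (-6*a + u)*(-a + u)*(2*a + u)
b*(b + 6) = b^2 + 6*b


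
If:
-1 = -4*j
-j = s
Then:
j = 1/4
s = -1/4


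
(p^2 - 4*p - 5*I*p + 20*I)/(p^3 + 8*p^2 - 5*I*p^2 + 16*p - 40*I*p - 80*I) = (p - 4)/(p^2 + 8*p + 16)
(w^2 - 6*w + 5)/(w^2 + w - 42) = (w^2 - 6*w + 5)/(w^2 + w - 42)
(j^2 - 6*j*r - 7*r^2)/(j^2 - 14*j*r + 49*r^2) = (-j - r)/(-j + 7*r)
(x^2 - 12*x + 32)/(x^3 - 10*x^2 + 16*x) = (x - 4)/(x*(x - 2))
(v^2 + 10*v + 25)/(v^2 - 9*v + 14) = (v^2 + 10*v + 25)/(v^2 - 9*v + 14)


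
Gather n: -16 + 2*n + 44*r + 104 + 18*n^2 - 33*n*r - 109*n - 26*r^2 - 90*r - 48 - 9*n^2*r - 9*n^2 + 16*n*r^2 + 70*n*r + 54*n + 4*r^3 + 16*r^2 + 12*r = n^2*(9 - 9*r) + n*(16*r^2 + 37*r - 53) + 4*r^3 - 10*r^2 - 34*r + 40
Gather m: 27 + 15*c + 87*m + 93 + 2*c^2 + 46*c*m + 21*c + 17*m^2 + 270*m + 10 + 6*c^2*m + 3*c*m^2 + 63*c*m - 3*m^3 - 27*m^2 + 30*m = 2*c^2 + 36*c - 3*m^3 + m^2*(3*c - 10) + m*(6*c^2 + 109*c + 387) + 130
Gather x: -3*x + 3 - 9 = -3*x - 6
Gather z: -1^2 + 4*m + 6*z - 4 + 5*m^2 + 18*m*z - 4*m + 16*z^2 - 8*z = 5*m^2 + 16*z^2 + z*(18*m - 2) - 5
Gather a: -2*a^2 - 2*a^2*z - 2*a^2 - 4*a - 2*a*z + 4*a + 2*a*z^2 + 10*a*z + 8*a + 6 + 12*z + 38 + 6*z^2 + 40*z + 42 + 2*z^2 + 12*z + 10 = a^2*(-2*z - 4) + a*(2*z^2 + 8*z + 8) + 8*z^2 + 64*z + 96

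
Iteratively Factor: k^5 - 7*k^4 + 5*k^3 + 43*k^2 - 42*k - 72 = (k + 1)*(k^4 - 8*k^3 + 13*k^2 + 30*k - 72) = (k - 4)*(k + 1)*(k^3 - 4*k^2 - 3*k + 18) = (k - 4)*(k + 1)*(k + 2)*(k^2 - 6*k + 9) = (k - 4)*(k - 3)*(k + 1)*(k + 2)*(k - 3)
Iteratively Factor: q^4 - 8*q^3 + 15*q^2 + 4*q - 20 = (q - 5)*(q^3 - 3*q^2 + 4) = (q - 5)*(q - 2)*(q^2 - q - 2) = (q - 5)*(q - 2)^2*(q + 1)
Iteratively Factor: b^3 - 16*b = (b)*(b^2 - 16) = b*(b + 4)*(b - 4)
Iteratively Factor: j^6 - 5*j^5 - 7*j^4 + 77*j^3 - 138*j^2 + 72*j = (j - 2)*(j^5 - 3*j^4 - 13*j^3 + 51*j^2 - 36*j) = (j - 3)*(j - 2)*(j^4 - 13*j^2 + 12*j) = (j - 3)^2*(j - 2)*(j^3 + 3*j^2 - 4*j) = (j - 3)^2*(j - 2)*(j - 1)*(j^2 + 4*j) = (j - 3)^2*(j - 2)*(j - 1)*(j + 4)*(j)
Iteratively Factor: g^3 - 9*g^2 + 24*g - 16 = (g - 1)*(g^2 - 8*g + 16) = (g - 4)*(g - 1)*(g - 4)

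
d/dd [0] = 0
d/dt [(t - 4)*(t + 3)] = 2*t - 1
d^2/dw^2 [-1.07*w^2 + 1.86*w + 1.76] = -2.14000000000000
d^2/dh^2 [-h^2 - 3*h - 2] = -2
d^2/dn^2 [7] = 0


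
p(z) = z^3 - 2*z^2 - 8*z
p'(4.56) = 36.14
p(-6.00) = -240.00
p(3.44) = -10.48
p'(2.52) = 0.97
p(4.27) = 7.23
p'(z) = 3*z^2 - 4*z - 8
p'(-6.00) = 124.00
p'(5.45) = 59.31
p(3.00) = -15.00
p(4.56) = 16.75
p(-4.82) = -119.88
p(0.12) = -0.99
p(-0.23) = 1.72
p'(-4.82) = 80.98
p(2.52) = -16.86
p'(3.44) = 13.74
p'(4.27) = 29.62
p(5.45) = 58.87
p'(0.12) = -8.44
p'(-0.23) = -6.92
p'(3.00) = 7.00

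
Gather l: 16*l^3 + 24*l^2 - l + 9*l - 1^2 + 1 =16*l^3 + 24*l^2 + 8*l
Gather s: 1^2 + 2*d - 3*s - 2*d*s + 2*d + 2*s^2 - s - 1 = 4*d + 2*s^2 + s*(-2*d - 4)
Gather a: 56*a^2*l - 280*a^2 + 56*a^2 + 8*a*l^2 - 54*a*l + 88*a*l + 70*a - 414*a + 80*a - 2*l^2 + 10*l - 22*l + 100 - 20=a^2*(56*l - 224) + a*(8*l^2 + 34*l - 264) - 2*l^2 - 12*l + 80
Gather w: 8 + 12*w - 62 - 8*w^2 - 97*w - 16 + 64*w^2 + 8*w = 56*w^2 - 77*w - 70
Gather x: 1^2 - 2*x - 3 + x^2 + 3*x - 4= x^2 + x - 6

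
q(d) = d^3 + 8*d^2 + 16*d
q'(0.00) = 16.00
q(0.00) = 0.00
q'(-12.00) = 256.00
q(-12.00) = -768.00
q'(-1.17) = 1.39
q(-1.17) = -9.37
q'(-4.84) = 8.84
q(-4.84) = -3.42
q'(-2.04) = -4.16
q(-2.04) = -7.84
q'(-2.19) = -4.65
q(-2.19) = -7.17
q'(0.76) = 29.89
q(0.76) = 17.22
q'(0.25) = 20.19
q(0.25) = 4.52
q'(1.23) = 40.22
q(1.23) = 33.64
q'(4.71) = 157.91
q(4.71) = 357.32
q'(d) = 3*d^2 + 16*d + 16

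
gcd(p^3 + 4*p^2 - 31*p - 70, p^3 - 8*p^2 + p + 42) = p + 2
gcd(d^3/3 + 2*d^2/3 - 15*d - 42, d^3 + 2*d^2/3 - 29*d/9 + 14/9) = 1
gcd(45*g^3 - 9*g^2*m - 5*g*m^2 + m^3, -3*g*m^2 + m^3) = 3*g - m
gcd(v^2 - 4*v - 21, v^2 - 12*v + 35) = v - 7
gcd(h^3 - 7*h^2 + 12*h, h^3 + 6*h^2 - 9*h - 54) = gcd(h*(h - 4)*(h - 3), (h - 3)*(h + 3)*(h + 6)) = h - 3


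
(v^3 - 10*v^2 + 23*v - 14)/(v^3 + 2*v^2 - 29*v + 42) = (v^2 - 8*v + 7)/(v^2 + 4*v - 21)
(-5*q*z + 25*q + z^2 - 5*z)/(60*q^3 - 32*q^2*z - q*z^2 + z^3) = (z - 5)/(-12*q^2 + 4*q*z + z^2)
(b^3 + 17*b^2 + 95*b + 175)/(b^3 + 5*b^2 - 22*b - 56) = (b^2 + 10*b + 25)/(b^2 - 2*b - 8)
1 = 1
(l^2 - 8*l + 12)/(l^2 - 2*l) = (l - 6)/l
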